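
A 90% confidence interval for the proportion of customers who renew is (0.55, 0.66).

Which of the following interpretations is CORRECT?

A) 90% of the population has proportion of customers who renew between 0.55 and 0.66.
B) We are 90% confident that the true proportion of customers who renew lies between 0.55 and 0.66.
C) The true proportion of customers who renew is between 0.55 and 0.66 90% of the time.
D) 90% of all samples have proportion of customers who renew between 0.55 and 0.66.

A confidence interval represents our confidence in the procedure, not a probability statement about the parameter.

Key concept: If we repeated this sampling process many times and computed a 90% CI each time, about 90% of those intervals would contain the true population parameter.

For this specific interval (0.55, 0.66):
- Midpoint (point estimate): 0.605
- Margin of error: 0.055

The correct interpretation is the one stating confidence that the true parameter lies in the interval — option B.

B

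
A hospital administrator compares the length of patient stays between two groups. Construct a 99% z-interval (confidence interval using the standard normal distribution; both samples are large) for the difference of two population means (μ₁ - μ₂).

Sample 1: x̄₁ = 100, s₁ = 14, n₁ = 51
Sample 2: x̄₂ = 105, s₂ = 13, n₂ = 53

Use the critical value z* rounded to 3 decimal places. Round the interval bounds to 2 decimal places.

Both samples are large (n₁ = 51 ≥ 30, n₂ = 53 ≥ 30), so a z-interval for the difference of means applies.

Point estimate: x̄₁ - x̄₂ = 100 - 105 = -5

Standard error: SE = √(s₁²/n₁ + s₂²/n₂)
= √(14²/51 + 13²/53)
= √(3.843137 + 3.188679)
= 2.651757

For 99% confidence, z* = 2.576 (from standard normal table)
Margin of error: E = z* × SE = 2.576 × 2.651757 = 6.8309

Z-interval: (x̄₁ - x̄₂) ± E = -5 ± 6.8309 = (-11.8309, 1.8309)

Rounded to 2 decimal places:

(-11.83, 1.83)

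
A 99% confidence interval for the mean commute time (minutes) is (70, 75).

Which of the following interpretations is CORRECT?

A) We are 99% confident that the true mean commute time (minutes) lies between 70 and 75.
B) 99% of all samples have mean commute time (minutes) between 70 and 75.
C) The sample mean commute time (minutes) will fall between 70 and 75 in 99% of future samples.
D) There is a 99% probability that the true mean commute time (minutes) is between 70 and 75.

A confidence interval represents our confidence in the procedure, not a probability statement about the parameter.

Key concept: If we repeated this sampling process many times and computed a 99% CI each time, about 99% of those intervals would contain the true population parameter.

For this specific interval (70, 75):
- Midpoint (point estimate): 72.5
- Margin of error: 2.5

The correct interpretation is the one stating confidence that the true parameter lies in the interval — option A.

A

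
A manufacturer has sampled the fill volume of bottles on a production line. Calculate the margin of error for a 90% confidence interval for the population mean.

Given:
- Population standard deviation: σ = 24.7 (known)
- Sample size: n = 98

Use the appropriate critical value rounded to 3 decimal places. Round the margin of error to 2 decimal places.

The population standard deviation σ is known, so use the z-interval margin of error formula.

For 90% confidence, z* = 1.645 (from standard normal table)

Margin of error formula for z-interval: E = z* × σ/√n

E = 1.645 × 24.7/√98
  = 1.645 × 2.495077
  = 4.1044

Rounded to 2 decimal places:

4.10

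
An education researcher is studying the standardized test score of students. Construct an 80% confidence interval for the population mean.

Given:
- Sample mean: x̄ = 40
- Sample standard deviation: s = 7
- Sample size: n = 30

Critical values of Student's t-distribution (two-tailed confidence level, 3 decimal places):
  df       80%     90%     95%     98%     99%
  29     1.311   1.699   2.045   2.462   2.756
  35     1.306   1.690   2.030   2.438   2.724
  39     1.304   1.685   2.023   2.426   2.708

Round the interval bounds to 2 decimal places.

The population standard deviation σ is unknown (only the sample standard deviation s is given), so use a t-interval with df = n - 1 = 30 - 1 = 29.

For 80% confidence with df = 29, t* = 1.311 (from t-table)

Standard error: SE = s/√n = 7/√30 = 1.278019

Margin of error: E = t* × SE = 1.311 × 1.278019 = 1.6755

T-interval: x̄ ± E = 40 ± 1.6755 = (38.3245, 41.6755)

Rounded to 2 decimal places:

(38.32, 41.68)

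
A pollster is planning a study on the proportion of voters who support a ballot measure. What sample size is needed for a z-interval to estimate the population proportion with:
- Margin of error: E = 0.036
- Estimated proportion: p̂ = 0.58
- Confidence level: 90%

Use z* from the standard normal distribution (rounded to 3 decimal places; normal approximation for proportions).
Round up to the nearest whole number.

Using z* for proportion z-interval (normal approximation).

For 90% confidence, z* = 1.645 (from standard normal table)

Sample size formula for proportion z-interval: n = z*²p̂(1-p̂)/E²

n = 1.645² × 0.58 × 0.42 / 0.036²
  = 2.706025 × 0.2436 / 0.001296
  = 508.6325

Round up to the nearest whole number: n = 509

509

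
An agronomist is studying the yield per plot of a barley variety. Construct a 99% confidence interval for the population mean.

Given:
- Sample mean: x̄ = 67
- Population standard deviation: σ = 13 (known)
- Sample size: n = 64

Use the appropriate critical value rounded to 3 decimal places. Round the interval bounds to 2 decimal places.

The population standard deviation σ is known, so use a z-interval (standard normal critical value).

For 99% confidence, z* = 2.576 (from standard normal table)

Standard error: SE = σ/√n = 13/√64 = 1.625000

Margin of error: E = z* × SE = 2.576 × 1.625000 = 4.1860

Z-interval: x̄ ± E = 67 ± 4.1860 = (62.8140, 71.1860)

Rounded to 2 decimal places:

(62.81, 71.19)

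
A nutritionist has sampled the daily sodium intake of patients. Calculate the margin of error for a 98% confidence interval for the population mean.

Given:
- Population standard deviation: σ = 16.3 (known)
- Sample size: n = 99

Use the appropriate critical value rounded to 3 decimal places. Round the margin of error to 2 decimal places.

The population standard deviation σ is known, so use the z-interval margin of error formula.

For 98% confidence, z* = 2.326 (from standard normal table)

Margin of error formula for z-interval: E = z* × σ/√n

E = 2.326 × 16.3/√99
  = 2.326 × 1.638212
  = 3.8105

Rounded to 2 decimal places:

3.81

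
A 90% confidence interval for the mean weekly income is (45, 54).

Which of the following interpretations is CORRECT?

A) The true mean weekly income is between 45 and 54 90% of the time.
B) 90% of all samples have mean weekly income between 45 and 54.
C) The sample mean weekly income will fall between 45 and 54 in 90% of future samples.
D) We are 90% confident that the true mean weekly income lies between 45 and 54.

A confidence interval represents our confidence in the procedure, not a probability statement about the parameter.

Key concept: If we repeated this sampling process many times and computed a 90% CI each time, about 90% of those intervals would contain the true population parameter.

For this specific interval (45, 54):
- Midpoint (point estimate): 49.5
- Margin of error: 4.5

The correct interpretation is the one stating confidence that the true parameter lies in the interval — option D.

D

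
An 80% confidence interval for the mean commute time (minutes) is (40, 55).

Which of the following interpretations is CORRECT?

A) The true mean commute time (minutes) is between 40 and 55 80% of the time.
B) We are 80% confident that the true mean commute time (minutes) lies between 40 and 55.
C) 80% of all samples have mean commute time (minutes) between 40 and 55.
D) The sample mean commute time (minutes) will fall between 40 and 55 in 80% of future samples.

A confidence interval represents our confidence in the procedure, not a probability statement about the parameter.

Key concept: If we repeated this sampling process many times and computed an 80% CI each time, about 80% of those intervals would contain the true population parameter.

For this specific interval (40, 55):
- Midpoint (point estimate): 47.5
- Margin of error: 7.5

The correct interpretation is the one stating confidence that the true parameter lies in the interval — option B.

B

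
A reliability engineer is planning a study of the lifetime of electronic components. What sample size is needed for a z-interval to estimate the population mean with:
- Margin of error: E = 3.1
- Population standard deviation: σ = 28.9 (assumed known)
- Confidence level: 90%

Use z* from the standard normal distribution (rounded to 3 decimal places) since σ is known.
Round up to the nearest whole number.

Using z* since population σ is known (z-interval formula).

For 90% confidence, z* = 1.645 (from standard normal table)

Sample size formula for z-interval: n = (z*σ/E)²

n = (1.645 × 28.9 / 3.1)²
  = (15.335645)²
  = 235.1820

Round up to the nearest whole number: n = 236

236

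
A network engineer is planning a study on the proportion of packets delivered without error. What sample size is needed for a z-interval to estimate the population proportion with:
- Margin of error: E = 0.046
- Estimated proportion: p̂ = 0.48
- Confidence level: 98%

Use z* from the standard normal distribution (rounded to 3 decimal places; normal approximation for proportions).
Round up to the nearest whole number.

Using z* for proportion z-interval (normal approximation).

For 98% confidence, z* = 2.326 (from standard normal table)

Sample size formula for proportion z-interval: n = z*²p̂(1-p̂)/E²

n = 2.326² × 0.48 × 0.52 / 0.046²
  = 5.410276 × 0.2496 / 0.002116
  = 638.1876

Round up to the nearest whole number: n = 639

639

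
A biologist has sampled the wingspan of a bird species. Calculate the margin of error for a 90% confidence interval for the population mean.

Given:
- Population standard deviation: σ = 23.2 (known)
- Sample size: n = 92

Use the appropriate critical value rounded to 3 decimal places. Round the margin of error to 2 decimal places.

The population standard deviation σ is known, so use the z-interval margin of error formula.

For 90% confidence, z* = 1.645 (from standard normal table)

Margin of error formula for z-interval: E = z* × σ/√n

E = 1.645 × 23.2/√92
  = 1.645 × 2.418767
  = 3.9789

Rounded to 2 decimal places:

3.98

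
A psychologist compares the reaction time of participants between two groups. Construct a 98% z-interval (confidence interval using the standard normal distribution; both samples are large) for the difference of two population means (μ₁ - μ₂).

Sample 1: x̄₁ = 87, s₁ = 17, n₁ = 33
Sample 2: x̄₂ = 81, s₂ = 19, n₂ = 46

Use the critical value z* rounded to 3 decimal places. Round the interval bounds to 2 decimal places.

Both samples are large (n₁ = 33 ≥ 30, n₂ = 46 ≥ 30), so a z-interval for the difference of means applies.

Point estimate: x̄₁ - x̄₂ = 87 - 81 = 6

Standard error: SE = √(s₁²/n₁ + s₂²/n₂)
= √(17²/33 + 19²/46)
= √(8.757576 + 7.847826)
= 4.074973

For 98% confidence, z* = 2.326 (from standard normal table)
Margin of error: E = z* × SE = 2.326 × 4.074973 = 9.4784

Z-interval: (x̄₁ - x̄₂) ± E = 6 ± 9.4784 = (-3.4784, 15.4784)

Rounded to 2 decimal places:

(-3.48, 15.48)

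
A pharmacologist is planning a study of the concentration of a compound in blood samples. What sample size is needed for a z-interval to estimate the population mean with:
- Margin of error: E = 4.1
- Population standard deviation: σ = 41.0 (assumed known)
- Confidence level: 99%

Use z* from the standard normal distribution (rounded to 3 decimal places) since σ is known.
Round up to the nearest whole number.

Using z* since population σ is known (z-interval formula).

For 99% confidence, z* = 2.576 (from standard normal table)

Sample size formula for z-interval: n = (z*σ/E)²

n = (2.576 × 41.0 / 4.1)²
  = (25.760000)²
  = 663.5776

Round up to the nearest whole number: n = 664

664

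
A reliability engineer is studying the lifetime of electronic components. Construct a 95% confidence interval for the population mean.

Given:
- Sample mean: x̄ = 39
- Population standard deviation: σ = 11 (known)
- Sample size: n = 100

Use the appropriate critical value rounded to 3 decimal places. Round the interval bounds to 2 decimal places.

The population standard deviation σ is known, so use a z-interval (standard normal critical value).

For 95% confidence, z* = 1.96 (from standard normal table)

Standard error: SE = σ/√n = 11/√100 = 1.100000

Margin of error: E = z* × SE = 1.96 × 1.100000 = 2.1560

Z-interval: x̄ ± E = 39 ± 2.1560 = (36.8440, 41.1560)

Rounded to 2 decimal places:

(36.84, 41.16)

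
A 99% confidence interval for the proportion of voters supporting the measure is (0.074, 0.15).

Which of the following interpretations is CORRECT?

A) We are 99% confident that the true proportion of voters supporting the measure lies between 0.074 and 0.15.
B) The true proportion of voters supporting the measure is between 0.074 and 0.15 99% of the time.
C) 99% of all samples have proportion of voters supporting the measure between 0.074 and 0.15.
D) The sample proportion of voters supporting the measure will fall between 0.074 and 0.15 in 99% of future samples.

A confidence interval represents our confidence in the procedure, not a probability statement about the parameter.

Key concept: If we repeated this sampling process many times and computed a 99% CI each time, about 99% of those intervals would contain the true population parameter.

For this specific interval (0.074, 0.15):
- Midpoint (point estimate): 0.112
- Margin of error: 0.038

The correct interpretation is the one stating confidence that the true parameter lies in the interval — option A.

A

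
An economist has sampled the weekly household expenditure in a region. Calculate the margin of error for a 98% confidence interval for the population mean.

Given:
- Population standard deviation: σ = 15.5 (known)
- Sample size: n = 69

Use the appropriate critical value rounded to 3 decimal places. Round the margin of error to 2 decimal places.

The population standard deviation σ is known, so use the z-interval margin of error formula.

For 98% confidence, z* = 2.326 (from standard normal table)

Margin of error formula for z-interval: E = z* × σ/√n

E = 2.326 × 15.5/√69
  = 2.326 × 1.865981
  = 4.3403

Rounded to 2 decimal places:

4.34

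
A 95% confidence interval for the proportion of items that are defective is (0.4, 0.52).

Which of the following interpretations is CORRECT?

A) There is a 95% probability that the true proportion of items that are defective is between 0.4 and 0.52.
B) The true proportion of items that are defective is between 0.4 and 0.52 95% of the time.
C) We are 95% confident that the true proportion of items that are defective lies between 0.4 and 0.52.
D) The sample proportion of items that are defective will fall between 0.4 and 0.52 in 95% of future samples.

A confidence interval represents our confidence in the procedure, not a probability statement about the parameter.

Key concept: If we repeated this sampling process many times and computed a 95% CI each time, about 95% of those intervals would contain the true population parameter.

For this specific interval (0.4, 0.52):
- Midpoint (point estimate): 0.46
- Margin of error: 0.06

The correct interpretation is the one stating confidence that the true parameter lies in the interval — option C.

C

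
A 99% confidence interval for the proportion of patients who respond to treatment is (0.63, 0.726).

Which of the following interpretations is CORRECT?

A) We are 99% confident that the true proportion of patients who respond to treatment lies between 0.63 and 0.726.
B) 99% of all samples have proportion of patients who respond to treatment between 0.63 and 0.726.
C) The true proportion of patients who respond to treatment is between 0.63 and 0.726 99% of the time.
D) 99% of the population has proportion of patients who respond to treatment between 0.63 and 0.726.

A confidence interval represents our confidence in the procedure, not a probability statement about the parameter.

Key concept: If we repeated this sampling process many times and computed a 99% CI each time, about 99% of those intervals would contain the true population parameter.

For this specific interval (0.63, 0.726):
- Midpoint (point estimate): 0.678
- Margin of error: 0.048

The correct interpretation is the one stating confidence that the true parameter lies in the interval — option A.

A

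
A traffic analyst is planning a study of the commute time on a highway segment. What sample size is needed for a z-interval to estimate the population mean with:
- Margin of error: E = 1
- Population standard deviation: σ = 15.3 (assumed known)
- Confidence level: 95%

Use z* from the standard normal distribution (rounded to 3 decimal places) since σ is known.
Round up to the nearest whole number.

Using z* since population σ is known (z-interval formula).

For 95% confidence, z* = 1.96 (from standard normal table)

Sample size formula for z-interval: n = (z*σ/E)²

n = (1.96 × 15.3 / 1)²
  = (29.988000)²
  = 899.2801

Round up to the nearest whole number: n = 900

900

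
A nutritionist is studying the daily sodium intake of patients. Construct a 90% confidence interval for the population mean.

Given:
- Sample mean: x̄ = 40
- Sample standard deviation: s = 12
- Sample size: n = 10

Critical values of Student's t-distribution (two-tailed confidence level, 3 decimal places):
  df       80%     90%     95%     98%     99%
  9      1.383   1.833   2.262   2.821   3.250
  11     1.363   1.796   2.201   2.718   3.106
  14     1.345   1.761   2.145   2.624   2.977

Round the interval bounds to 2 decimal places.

The population standard deviation σ is unknown (only the sample standard deviation s is given), so use a t-interval with df = n - 1 = 10 - 1 = 9.

For 90% confidence with df = 9, t* = 1.833 (from t-table)

Standard error: SE = s/√n = 12/√10 = 3.794733

Margin of error: E = t* × SE = 1.833 × 3.794733 = 6.9557

T-interval: x̄ ± E = 40 ± 6.9557 = (33.0443, 46.9557)

Rounded to 2 decimal places:

(33.04, 46.96)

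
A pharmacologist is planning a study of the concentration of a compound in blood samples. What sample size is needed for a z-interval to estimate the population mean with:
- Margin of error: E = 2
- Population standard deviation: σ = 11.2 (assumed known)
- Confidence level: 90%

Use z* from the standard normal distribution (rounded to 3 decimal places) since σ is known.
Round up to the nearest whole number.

Using z* since population σ is known (z-interval formula).

For 90% confidence, z* = 1.645 (from standard normal table)

Sample size formula for z-interval: n = (z*σ/E)²

n = (1.645 × 11.2 / 2)²
  = (9.212000)²
  = 84.8609

Round up to the nearest whole number: n = 85

85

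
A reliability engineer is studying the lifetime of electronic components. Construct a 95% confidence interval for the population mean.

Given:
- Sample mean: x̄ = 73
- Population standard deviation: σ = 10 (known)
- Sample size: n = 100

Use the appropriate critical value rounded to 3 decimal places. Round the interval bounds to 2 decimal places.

The population standard deviation σ is known, so use a z-interval (standard normal critical value).

For 95% confidence, z* = 1.96 (from standard normal table)

Standard error: SE = σ/√n = 10/√100 = 1.000000

Margin of error: E = z* × SE = 1.96 × 1.000000 = 1.9600

Z-interval: x̄ ± E = 73 ± 1.9600 = (71.0400, 74.9600)

Rounded to 2 decimal places:

(71.04, 74.96)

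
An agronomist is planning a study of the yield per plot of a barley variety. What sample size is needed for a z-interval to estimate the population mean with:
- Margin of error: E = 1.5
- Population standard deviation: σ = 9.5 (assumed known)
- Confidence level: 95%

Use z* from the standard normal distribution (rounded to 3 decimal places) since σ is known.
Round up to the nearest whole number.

Using z* since population σ is known (z-interval formula).

For 95% confidence, z* = 1.96 (from standard normal table)

Sample size formula for z-interval: n = (z*σ/E)²

n = (1.96 × 9.5 / 1.5)²
  = (12.413333)²
  = 154.0908

Round up to the nearest whole number: n = 155

155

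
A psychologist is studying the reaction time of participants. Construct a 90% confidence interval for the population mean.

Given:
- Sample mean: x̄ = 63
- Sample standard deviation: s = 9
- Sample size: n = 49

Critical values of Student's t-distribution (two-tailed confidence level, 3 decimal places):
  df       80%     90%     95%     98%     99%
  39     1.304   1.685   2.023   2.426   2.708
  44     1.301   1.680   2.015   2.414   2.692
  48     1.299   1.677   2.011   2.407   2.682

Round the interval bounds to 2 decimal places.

The population standard deviation σ is unknown (only the sample standard deviation s is given), so use a t-interval with df = n - 1 = 49 - 1 = 48.

For 90% confidence with df = 48, t* = 1.677 (from t-table)

Standard error: SE = s/√n = 9/√49 = 1.285714

Margin of error: E = t* × SE = 1.677 × 1.285714 = 2.1561

T-interval: x̄ ± E = 63 ± 2.1561 = (60.8439, 65.1561)

Rounded to 2 decimal places:

(60.84, 65.16)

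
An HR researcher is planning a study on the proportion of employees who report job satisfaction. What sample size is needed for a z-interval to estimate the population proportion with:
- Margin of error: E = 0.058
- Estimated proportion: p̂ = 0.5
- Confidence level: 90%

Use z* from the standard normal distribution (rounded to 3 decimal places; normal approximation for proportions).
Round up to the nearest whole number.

Using z* for proportion z-interval (normal approximation).

For 90% confidence, z* = 1.645 (from standard normal table)

Sample size formula for proportion z-interval: n = z*²p̂(1-p̂)/E²

n = 1.645² × 0.5 × 0.5 / 0.058²
  = 2.706025 × 0.25 / 0.003364
  = 201.1017

Round up to the nearest whole number: n = 202

202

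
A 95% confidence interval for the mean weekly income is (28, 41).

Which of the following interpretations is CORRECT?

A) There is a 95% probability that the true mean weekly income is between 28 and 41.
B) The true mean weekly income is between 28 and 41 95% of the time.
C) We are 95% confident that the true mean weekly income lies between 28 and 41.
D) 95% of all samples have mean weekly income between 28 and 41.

A confidence interval represents our confidence in the procedure, not a probability statement about the parameter.

Key concept: If we repeated this sampling process many times and computed a 95% CI each time, about 95% of those intervals would contain the true population parameter.

For this specific interval (28, 41):
- Midpoint (point estimate): 34.5
- Margin of error: 6.5

The correct interpretation is the one stating confidence that the true parameter lies in the interval — option C.

C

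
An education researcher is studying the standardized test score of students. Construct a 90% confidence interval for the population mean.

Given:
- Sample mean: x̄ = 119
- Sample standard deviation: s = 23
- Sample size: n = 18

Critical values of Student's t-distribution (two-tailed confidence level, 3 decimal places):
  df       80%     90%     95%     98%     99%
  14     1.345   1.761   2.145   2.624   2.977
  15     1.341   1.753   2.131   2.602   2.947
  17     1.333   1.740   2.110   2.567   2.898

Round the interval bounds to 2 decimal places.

The population standard deviation σ is unknown (only the sample standard deviation s is given), so use a t-interval with df = n - 1 = 18 - 1 = 17.

For 90% confidence with df = 17, t* = 1.740 (from t-table)

Standard error: SE = s/√n = 23/√18 = 5.421152

Margin of error: E = t* × SE = 1.740 × 5.421152 = 9.4328

T-interval: x̄ ± E = 119 ± 9.4328 = (109.5672, 128.4328)

Rounded to 2 decimal places:

(109.57, 128.43)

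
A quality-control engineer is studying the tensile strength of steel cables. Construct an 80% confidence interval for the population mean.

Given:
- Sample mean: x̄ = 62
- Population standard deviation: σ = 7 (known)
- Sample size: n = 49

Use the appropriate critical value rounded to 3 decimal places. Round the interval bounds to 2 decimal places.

The population standard deviation σ is known, so use a z-interval (standard normal critical value).

For 80% confidence, z* = 1.282 (from standard normal table)

Standard error: SE = σ/√n = 7/√49 = 1.000000

Margin of error: E = z* × SE = 1.282 × 1.000000 = 1.2820

Z-interval: x̄ ± E = 62 ± 1.2820 = (60.7180, 63.2820)

Rounded to 2 decimal places:

(60.72, 63.28)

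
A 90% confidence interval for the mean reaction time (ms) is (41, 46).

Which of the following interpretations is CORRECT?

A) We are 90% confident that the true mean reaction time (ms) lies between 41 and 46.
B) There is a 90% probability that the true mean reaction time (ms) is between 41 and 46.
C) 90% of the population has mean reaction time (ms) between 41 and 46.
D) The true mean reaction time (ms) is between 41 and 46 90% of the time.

A confidence interval represents our confidence in the procedure, not a probability statement about the parameter.

Key concept: If we repeated this sampling process many times and computed a 90% CI each time, about 90% of those intervals would contain the true population parameter.

For this specific interval (41, 46):
- Midpoint (point estimate): 43.5
- Margin of error: 2.5

The correct interpretation is the one stating confidence that the true parameter lies in the interval — option A.

A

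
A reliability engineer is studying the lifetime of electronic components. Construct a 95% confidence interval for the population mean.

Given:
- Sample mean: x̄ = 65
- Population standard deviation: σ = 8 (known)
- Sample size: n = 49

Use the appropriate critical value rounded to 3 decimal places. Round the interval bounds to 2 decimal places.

The population standard deviation σ is known, so use a z-interval (standard normal critical value).

For 95% confidence, z* = 1.96 (from standard normal table)

Standard error: SE = σ/√n = 8/√49 = 1.142857

Margin of error: E = z* × SE = 1.96 × 1.142857 = 2.2400

Z-interval: x̄ ± E = 65 ± 2.2400 = (62.7600, 67.2400)

Rounded to 2 decimal places:

(62.76, 67.24)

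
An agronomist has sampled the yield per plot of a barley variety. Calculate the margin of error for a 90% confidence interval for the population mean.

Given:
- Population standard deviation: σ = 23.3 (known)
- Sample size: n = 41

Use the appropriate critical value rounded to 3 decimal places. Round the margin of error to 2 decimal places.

The population standard deviation σ is known, so use the z-interval margin of error formula.

For 90% confidence, z* = 1.645 (from standard normal table)

Margin of error formula for z-interval: E = z* × σ/√n

E = 1.645 × 23.3/√41
  = 1.645 × 3.638849
  = 5.9859

Rounded to 2 decimal places:

5.99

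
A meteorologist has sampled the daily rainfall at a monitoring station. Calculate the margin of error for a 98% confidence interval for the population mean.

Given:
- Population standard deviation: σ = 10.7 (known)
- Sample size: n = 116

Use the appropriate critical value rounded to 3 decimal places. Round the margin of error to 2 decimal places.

The population standard deviation σ is known, so use the z-interval margin of error formula.

For 98% confidence, z* = 2.326 (from standard normal table)

Margin of error formula for z-interval: E = z* × σ/√n

E = 2.326 × 10.7/√116
  = 2.326 × 0.993470
  = 2.3108

Rounded to 2 decimal places:

2.31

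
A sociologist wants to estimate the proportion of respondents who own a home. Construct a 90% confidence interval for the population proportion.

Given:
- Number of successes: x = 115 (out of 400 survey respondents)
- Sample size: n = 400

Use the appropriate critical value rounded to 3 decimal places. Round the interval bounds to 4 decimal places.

Sample proportion: p̂ = 115/400 = 0.287500

Check conditions for normal approximation:
  np̂ = 115 ≥ 10 ✓
  n(1-p̂) = 285 ≥ 10 ✓

The sample is large enough, so use a z-interval (normal approximation) for the proportion.

For 90% confidence, z* = 1.645 (from standard normal table)

Standard error: SE = √(p̂(1-p̂)/n) = √(0.287500×0.712500/400) = 0.02262983

Margin of error: E = z* × SE = 1.645 × 0.02262983 = 0.037226

Z-interval: p̂ ± E = 0.287500 ± 0.037226 = (0.250274, 0.324726)

Rounded to 4 decimal places:

(0.2503, 0.3247)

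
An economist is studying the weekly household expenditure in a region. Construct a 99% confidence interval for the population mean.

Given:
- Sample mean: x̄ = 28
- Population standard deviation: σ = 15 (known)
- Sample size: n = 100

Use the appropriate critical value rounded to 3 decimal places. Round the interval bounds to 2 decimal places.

The population standard deviation σ is known, so use a z-interval (standard normal critical value).

For 99% confidence, z* = 2.576 (from standard normal table)

Standard error: SE = σ/√n = 15/√100 = 1.500000

Margin of error: E = z* × SE = 2.576 × 1.500000 = 3.8640

Z-interval: x̄ ± E = 28 ± 3.8640 = (24.1360, 31.8640)

Rounded to 2 decimal places:

(24.14, 31.86)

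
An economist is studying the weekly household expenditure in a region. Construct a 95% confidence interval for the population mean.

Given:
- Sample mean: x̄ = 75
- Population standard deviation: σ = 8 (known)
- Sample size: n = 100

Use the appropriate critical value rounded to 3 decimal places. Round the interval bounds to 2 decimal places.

The population standard deviation σ is known, so use a z-interval (standard normal critical value).

For 95% confidence, z* = 1.96 (from standard normal table)

Standard error: SE = σ/√n = 8/√100 = 0.800000

Margin of error: E = z* × SE = 1.96 × 0.800000 = 1.5680

Z-interval: x̄ ± E = 75 ± 1.5680 = (73.4320, 76.5680)

Rounded to 2 decimal places:

(73.43, 76.57)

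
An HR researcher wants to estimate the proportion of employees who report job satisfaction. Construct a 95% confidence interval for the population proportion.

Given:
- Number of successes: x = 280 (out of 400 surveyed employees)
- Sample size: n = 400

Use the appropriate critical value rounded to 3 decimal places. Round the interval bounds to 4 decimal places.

Sample proportion: p̂ = 280/400 = 0.700000

Check conditions for normal approximation:
  np̂ = 280 ≥ 10 ✓
  n(1-p̂) = 120 ≥ 10 ✓

The sample is large enough, so use a z-interval (normal approximation) for the proportion.

For 95% confidence, z* = 1.96 (from standard normal table)

Standard error: SE = √(p̂(1-p̂)/n) = √(0.700000×0.300000/400) = 0.02291288

Margin of error: E = z* × SE = 1.96 × 0.02291288 = 0.044909

Z-interval: p̂ ± E = 0.700000 ± 0.044909 = (0.655091, 0.744909)

Rounded to 4 decimal places:

(0.6551, 0.7449)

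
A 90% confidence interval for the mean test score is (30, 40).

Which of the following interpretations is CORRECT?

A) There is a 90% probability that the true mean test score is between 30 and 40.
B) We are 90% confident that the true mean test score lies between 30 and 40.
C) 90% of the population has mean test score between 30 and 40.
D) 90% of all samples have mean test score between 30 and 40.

A confidence interval represents our confidence in the procedure, not a probability statement about the parameter.

Key concept: If we repeated this sampling process many times and computed a 90% CI each time, about 90% of those intervals would contain the true population parameter.

For this specific interval (30, 40):
- Midpoint (point estimate): 35
- Margin of error: 5

The correct interpretation is the one stating confidence that the true parameter lies in the interval — option B.

B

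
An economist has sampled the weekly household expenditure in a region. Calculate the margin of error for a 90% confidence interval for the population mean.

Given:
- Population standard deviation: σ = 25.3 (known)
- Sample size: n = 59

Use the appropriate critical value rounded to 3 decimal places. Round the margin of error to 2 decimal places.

The population standard deviation σ is known, so use the z-interval margin of error formula.

For 90% confidence, z* = 1.645 (from standard normal table)

Margin of error formula for z-interval: E = z* × σ/√n

E = 1.645 × 25.3/√59
  = 1.645 × 3.293779
  = 5.4183

Rounded to 2 decimal places:

5.42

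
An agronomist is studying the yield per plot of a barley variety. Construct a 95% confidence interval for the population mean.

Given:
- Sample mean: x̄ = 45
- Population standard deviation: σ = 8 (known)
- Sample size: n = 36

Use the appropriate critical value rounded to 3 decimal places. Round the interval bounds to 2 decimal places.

The population standard deviation σ is known, so use a z-interval (standard normal critical value).

For 95% confidence, z* = 1.96 (from standard normal table)

Standard error: SE = σ/√n = 8/√36 = 1.333333

Margin of error: E = z* × SE = 1.96 × 1.333333 = 2.6133

Z-interval: x̄ ± E = 45 ± 2.6133 = (42.3867, 47.6133)

Rounded to 2 decimal places:

(42.39, 47.61)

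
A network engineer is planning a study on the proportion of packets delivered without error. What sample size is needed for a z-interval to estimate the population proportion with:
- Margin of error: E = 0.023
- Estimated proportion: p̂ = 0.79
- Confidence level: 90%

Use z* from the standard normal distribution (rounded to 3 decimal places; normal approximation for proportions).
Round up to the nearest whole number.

Using z* for proportion z-interval (normal approximation).

For 90% confidence, z* = 1.645 (from standard normal table)

Sample size formula for proportion z-interval: n = z*²p̂(1-p̂)/E²

n = 1.645² × 0.79 × 0.21 / 0.023²
  = 2.706025 × 0.1659 / 0.000529
  = 848.6381

Round up to the nearest whole number: n = 849

849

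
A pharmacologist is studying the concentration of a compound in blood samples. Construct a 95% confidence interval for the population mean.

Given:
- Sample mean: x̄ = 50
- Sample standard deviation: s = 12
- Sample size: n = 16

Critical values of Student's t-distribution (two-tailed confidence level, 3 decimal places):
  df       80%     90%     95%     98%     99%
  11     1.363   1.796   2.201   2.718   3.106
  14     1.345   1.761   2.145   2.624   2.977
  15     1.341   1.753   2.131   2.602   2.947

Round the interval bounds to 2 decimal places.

The population standard deviation σ is unknown (only the sample standard deviation s is given), so use a t-interval with df = n - 1 = 16 - 1 = 15.

For 95% confidence with df = 15, t* = 2.131 (from t-table)

Standard error: SE = s/√n = 12/√16 = 3.000000

Margin of error: E = t* × SE = 2.131 × 3.000000 = 6.3930

T-interval: x̄ ± E = 50 ± 6.3930 = (43.6070, 56.3930)

Rounded to 2 decimal places:

(43.61, 56.39)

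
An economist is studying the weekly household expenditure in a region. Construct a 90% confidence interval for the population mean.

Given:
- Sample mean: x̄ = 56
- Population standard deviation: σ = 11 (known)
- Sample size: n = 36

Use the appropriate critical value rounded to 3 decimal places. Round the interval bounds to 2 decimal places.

The population standard deviation σ is known, so use a z-interval (standard normal critical value).

For 90% confidence, z* = 1.645 (from standard normal table)

Standard error: SE = σ/√n = 11/√36 = 1.833333

Margin of error: E = z* × SE = 1.645 × 1.833333 = 3.0158

Z-interval: x̄ ± E = 56 ± 3.0158 = (52.9842, 59.0158)

Rounded to 2 decimal places:

(52.98, 59.02)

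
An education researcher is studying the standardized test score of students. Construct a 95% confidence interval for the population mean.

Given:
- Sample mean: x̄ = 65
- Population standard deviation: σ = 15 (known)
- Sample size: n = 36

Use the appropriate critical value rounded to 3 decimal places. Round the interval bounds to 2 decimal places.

The population standard deviation σ is known, so use a z-interval (standard normal critical value).

For 95% confidence, z* = 1.96 (from standard normal table)

Standard error: SE = σ/√n = 15/√36 = 2.500000

Margin of error: E = z* × SE = 1.96 × 2.500000 = 4.9000

Z-interval: x̄ ± E = 65 ± 4.9000 = (60.1000, 69.9000)

Rounded to 2 decimal places:

(60.10, 69.90)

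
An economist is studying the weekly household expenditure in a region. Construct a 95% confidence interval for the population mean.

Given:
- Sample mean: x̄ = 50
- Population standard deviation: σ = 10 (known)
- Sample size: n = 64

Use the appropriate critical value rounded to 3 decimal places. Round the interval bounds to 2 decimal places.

The population standard deviation σ is known, so use a z-interval (standard normal critical value).

For 95% confidence, z* = 1.96 (from standard normal table)

Standard error: SE = σ/√n = 10/√64 = 1.250000

Margin of error: E = z* × SE = 1.96 × 1.250000 = 2.4500

Z-interval: x̄ ± E = 50 ± 2.4500 = (47.5500, 52.4500)

Rounded to 2 decimal places:

(47.55, 52.45)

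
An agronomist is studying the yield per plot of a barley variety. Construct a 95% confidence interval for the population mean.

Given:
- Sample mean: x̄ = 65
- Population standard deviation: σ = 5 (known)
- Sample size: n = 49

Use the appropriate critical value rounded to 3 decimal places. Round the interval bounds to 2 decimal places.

The population standard deviation σ is known, so use a z-interval (standard normal critical value).

For 95% confidence, z* = 1.96 (from standard normal table)

Standard error: SE = σ/√n = 5/√49 = 0.714286

Margin of error: E = z* × SE = 1.96 × 0.714286 = 1.4000

Z-interval: x̄ ± E = 65 ± 1.4000 = (63.6000, 66.4000)

Rounded to 2 decimal places:

(63.60, 66.40)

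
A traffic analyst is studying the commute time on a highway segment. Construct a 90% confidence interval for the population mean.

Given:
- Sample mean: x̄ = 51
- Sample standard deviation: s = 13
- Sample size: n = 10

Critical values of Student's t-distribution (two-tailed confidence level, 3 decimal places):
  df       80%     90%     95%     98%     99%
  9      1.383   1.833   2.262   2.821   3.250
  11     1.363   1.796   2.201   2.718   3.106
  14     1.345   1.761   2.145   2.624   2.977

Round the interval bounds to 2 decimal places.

The population standard deviation σ is unknown (only the sample standard deviation s is given), so use a t-interval with df = n - 1 = 10 - 1 = 9.

For 90% confidence with df = 9, t* = 1.833 (from t-table)

Standard error: SE = s/√n = 13/√10 = 4.110961

Margin of error: E = t* × SE = 1.833 × 4.110961 = 7.5354

T-interval: x̄ ± E = 51 ± 7.5354 = (43.4646, 58.5354)

Rounded to 2 decimal places:

(43.46, 58.54)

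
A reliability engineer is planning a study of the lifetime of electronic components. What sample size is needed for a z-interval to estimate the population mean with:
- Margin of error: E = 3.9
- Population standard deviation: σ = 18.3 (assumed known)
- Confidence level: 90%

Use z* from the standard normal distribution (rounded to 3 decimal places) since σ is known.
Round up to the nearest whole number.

Using z* since population σ is known (z-interval formula).

For 90% confidence, z* = 1.645 (from standard normal table)

Sample size formula for z-interval: n = (z*σ/E)²

n = (1.645 × 18.3 / 3.9)²
  = (7.718846)²
  = 59.5806

Round up to the nearest whole number: n = 60

60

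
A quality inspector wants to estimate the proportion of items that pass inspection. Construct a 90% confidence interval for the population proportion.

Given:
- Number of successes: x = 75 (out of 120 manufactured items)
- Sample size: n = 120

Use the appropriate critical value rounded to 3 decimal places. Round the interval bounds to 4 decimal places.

Sample proportion: p̂ = 75/120 = 0.625000

Check conditions for normal approximation:
  np̂ = 75 ≥ 10 ✓
  n(1-p̂) = 45 ≥ 10 ✓

The sample is large enough, so use a z-interval (normal approximation) for the proportion.

For 90% confidence, z* = 1.645 (from standard normal table)

Standard error: SE = √(p̂(1-p̂)/n) = √(0.625000×0.375000/120) = 0.04419417

Margin of error: E = z* × SE = 1.645 × 0.04419417 = 0.072699

Z-interval: p̂ ± E = 0.625000 ± 0.072699 = (0.552301, 0.697699)

Rounded to 4 decimal places:

(0.5523, 0.6977)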